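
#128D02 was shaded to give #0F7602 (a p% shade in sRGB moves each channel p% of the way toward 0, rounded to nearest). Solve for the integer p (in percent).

16%

#128D02 is rgb(18, 141, 2); #0F7602 is rgb(15, 118, 2).
On the G channel (widest range): 118 ≈ 141 + (p/100)(0 − 141), so p ≈ 100×(118 − 141)/(0 − 141) = -2300/-141 = 16.31.
p = 16 reproduces all three channels after rounding.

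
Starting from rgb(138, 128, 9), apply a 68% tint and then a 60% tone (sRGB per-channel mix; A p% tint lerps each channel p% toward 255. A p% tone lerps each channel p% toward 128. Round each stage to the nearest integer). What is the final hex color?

Lerp each channel 68% toward 255:
  R: 138 + 79.56 = 217.56 → 218
  G: 128 + 86.36 = 214.36 → 214
  B: 9 + 167.28 = 176.28 → 176
After the tint: rgb(218, 214, 176) = #DAD6B0.
Per channel, c → c + 0.6(128 − c):
  R: 218 − 54 = 164 → 164
  G: 214 + 0.6×(128−214) = 214 − 51.6 = 162.4 → 162
  B: 176 − 28.8 = 147.2 → 147
rgb(164, 162, 147) = #A4A293.

#A4A293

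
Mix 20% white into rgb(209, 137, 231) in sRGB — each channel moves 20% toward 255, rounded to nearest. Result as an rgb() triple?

rgb(218, 161, 236)

Lerp each channel 20% toward 255:
  R: 209 + 0.2×(255−209) = 209 + 9.2 = 218.2 → 218
  G: 137 + 0.2×(255−137) = 137 + 23.6 = 160.6 → 161
  B: 231 + 4.8 = 235.8 → 236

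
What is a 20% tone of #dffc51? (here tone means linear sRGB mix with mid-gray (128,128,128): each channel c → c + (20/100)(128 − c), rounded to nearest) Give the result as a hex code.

#cce35a

#dffc51 is rgb(223, 252, 81).
Lerp each channel 20% toward 128:
  R: 223 − 19 = 204 → 204
  G: 252 − 24.8 = 227.2 → 227
  B: 81 + 0.2×(128−81) = 81 + 9.4 = 90.4 → 90
rgb(204, 227, 90) = #cce35a.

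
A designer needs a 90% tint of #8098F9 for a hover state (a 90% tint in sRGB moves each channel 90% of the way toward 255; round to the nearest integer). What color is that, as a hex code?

#F2F5FE

#8098F9 is rgb(128, 152, 249).
Per channel, c → c + 0.9(255 − c):
  R: 128 + 0.9×(255−128) = 128 + 114.3 = 242.3 → 242
  G: 152 + 0.9×(255−152) = 152 + 92.7 = 244.7 → 245
  B: 249 + 0.9×(255−249) = 249 + 5.4 = 254.4 → 254
rgb(242, 245, 254) = #F2F5FE.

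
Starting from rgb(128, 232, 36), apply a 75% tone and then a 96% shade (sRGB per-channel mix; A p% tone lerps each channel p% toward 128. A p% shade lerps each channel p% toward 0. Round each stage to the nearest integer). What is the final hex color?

#050604

Per channel, c → c + 0.75(128 − c):
  R: 128 + 0 = 128 → 128
  G: 232 + 0.75×(128−232) = 232 − 78 = 154 → 154
  B: 36 + 0.75×(128−36) = 36 + 69 = 105 → 105
After the tone: rgb(128, 154, 105) = #809a69.
A 96% shade moves each channel 96% toward 0:
  R: 128 + 0.96×(0−128) = 128 − 122.88 = 5.12 → 5
  G: 154 − 147.84 = 6.16 → 6
  B: 105 + 0.96×(0−105) = 105 − 100.8 = 4.2 → 4
rgb(5, 6, 4) = #050604.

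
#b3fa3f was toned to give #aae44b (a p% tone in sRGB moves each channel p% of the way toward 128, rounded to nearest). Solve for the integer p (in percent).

18%

#b3fa3f is rgb(179, 250, 63); #aae44b is rgb(170, 228, 75).
On the G channel (widest range): 228 ≈ 250 + (p/100)(128 − 250), so p ≈ 100×(228 − 250)/(128 − 250) = -2200/-122 = 18.03.
p = 18 reproduces all three channels after rounding.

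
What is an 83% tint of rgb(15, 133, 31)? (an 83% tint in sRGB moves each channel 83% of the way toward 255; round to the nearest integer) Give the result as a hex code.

#d6ead9

An 83% tint moves each channel 83% toward 255:
  R: 15 + 0.83×(255−15) = 15 + 199.2 = 214.2 → 214
  G: 133 + 0.83×(255−133) = 133 + 101.26 = 234.26 → 234
  B: 31 + 0.83×(255−31) = 31 + 185.92 = 216.92 → 217
rgb(214, 234, 217) = #d6ead9.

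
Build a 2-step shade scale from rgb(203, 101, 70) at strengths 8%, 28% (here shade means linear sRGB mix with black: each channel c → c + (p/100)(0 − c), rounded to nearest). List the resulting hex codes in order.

#BB5D40, #924932

8%: (203 − 16.24 = 186.76→187, 101 − 8.08 = 92.92→93, 70 − 5.6 = 64.4→64) → #BB5D40
28%: (203 − 56.84 = 146.16→146, 101 − 28.28 = 72.72→73, 70 − 19.6 = 50.4→50) → #924932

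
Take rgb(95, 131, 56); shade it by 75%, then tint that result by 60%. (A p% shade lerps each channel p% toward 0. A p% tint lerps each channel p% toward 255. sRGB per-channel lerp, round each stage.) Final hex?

Per channel, c → c + 0.75(0 − c):
  R: 95 + 0.75×(0−95) = 95 − 71.25 = 23.75 → 24
  G: 131 + 0.75×(0−131) = 131 − 98.25 = 32.75 → 33
  B: 56 + 0.75×(0−56) = 56 − 42 = 14 → 14
After the shade: rgb(24, 33, 14) = #18210e.
Per channel, c → c + 0.6(255 − c):
  R: 24 + 0.6×(255−24) = 24 + 138.6 = 162.6 → 163
  G: 33 + 133.2 = 166.2 → 166
  B: 14 + 0.6×(255−14) = 14 + 144.6 = 158.6 → 159
rgb(163, 166, 159) = #a3a69f.

#a3a69f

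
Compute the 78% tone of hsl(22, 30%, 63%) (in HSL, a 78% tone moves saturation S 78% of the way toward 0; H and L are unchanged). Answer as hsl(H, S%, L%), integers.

S moves 78% from 30 toward 0: 30 − 23.4 = 6.6 → 7.
H and L are unchanged.

hsl(22, 7%, 63%)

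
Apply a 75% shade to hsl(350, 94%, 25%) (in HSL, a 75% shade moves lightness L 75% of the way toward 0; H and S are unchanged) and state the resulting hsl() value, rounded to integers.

hsl(350, 94%, 6%)

L moves 75% from 25 toward 0: 25 − 18.75 = 6.25 → 6.
H and S are unchanged.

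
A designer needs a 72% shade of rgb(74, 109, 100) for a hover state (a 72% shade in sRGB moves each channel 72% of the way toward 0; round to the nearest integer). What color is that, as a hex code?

#151f1c

A 72% shade moves each channel 72% toward 0:
  R: 74 + 0.72×(0−74) = 74 − 53.28 = 20.72 → 21
  G: 109 − 78.48 = 30.52 → 31
  B: 100 + 0.72×(0−100) = 100 − 72 = 28 → 28
rgb(21, 31, 28) = #151f1c.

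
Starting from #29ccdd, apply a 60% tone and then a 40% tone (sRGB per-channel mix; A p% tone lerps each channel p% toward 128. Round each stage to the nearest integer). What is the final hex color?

#6b9296

#29ccdd is rgb(41, 204, 221).
Lerp each channel 60% toward 128:
  R: 41 + 52.2 = 93.2 → 93
  G: 204 − 45.6 = 158.4 → 158
  B: 221 − 55.8 = 165.2 → 165
After the tone: rgb(93, 158, 165) = #5d9ea5.
Lerp each channel 40% toward 128:
  R: 93 + 0.4×(128−93) = 93 + 14 = 107 → 107
  G: 158 − 12 = 146 → 146
  B: 165 − 14.8 = 150.2 → 150
rgb(107, 146, 150) = #6b9296.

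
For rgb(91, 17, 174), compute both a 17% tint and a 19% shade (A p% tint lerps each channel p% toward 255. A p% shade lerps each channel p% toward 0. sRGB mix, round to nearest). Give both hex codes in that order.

17% tint:
  R: 91 + 27.88 = 118.88 → 119
  G: 17 + 0.17×(255−17) = 17 + 40.46 = 57.46 → 57
  B: 174 + 0.17×(255−174) = 174 + 13.77 = 187.77 → 188
  → #7739bc
19% shade:
  R: 91 + 0.19×(0−91) = 91 − 17.29 = 73.71 → 74
  G: 17 − 3.23 = 13.77 → 14
  B: 174 + 0.19×(0−174) = 174 − 33.06 = 140.94 → 141
  → #4a0e8d

#7739bc, #4a0e8d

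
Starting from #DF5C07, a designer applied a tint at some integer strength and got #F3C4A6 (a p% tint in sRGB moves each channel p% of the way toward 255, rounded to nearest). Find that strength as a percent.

#DF5C07 is rgb(223, 92, 7); #F3C4A6 is rgb(243, 196, 166).
On the B channel (widest range): 166 ≈ 7 + (p/100)(255 − 7), so p ≈ 100×(166 − 7)/(255 − 7) = 15900/248 = 64.11.
p = 64 reproduces all three channels after rounding.

64%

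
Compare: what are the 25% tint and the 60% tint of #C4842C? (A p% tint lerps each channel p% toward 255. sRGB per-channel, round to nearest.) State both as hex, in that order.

#C4842C is rgb(196, 132, 44).
25% tint:
  R: 196 + 0.25×(255−196) = 196 + 14.75 = 210.75 → 211
  G: 132 + 30.75 = 162.75 → 163
  B: 44 + 52.75 = 96.75 → 97
  → #D3A361
60% tint:
  R: 196 + 0.6×(255−196) = 196 + 35.4 = 231.4 → 231
  G: 132 + 0.6×(255−132) = 132 + 73.8 = 205.8 → 206
  B: 44 + 0.6×(255−44) = 44 + 126.6 = 170.6 → 171
  → #E7CEAB

#D3A361, #E7CEAB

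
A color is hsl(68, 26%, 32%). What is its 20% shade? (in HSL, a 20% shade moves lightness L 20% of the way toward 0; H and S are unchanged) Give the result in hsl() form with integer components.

L moves 20% from 32 toward 0: 32 − 6.4 = 25.6 → 26.
H and S are unchanged.

hsl(68, 26%, 26%)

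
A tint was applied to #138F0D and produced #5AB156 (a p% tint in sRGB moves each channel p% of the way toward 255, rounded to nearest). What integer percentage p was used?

#138F0D is rgb(19, 143, 13); #5AB156 is rgb(90, 177, 86).
On the B channel (widest range): 86 ≈ 13 + (p/100)(255 − 13), so p ≈ 100×(86 − 13)/(255 − 13) = 7300/242 = 30.17.
p = 30 reproduces all three channels after rounding.

30%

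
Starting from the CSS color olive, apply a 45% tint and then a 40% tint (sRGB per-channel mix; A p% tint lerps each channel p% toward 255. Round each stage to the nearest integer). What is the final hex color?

#D5D5AB

CSS olive is rgb(128, 128, 0).
A 45% tint moves each channel 45% toward 255:
  R: 128 + 57.15 = 185.15 → 185
  G: 128 + 57.15 = 185.15 → 185
  B: 0 + 0.45×(255−0) = 0 + 114.75 = 114.75 → 115
After the tint: rgb(185, 185, 115) = #B9B973.
Per channel, c → c + 0.4(255 − c):
  R: 185 + 0.4×(255−185) = 185 + 28 = 213 → 213
  G: 185 + 0.4×(255−185) = 185 + 28 = 213 → 213
  B: 115 + 56 = 171 → 171
rgb(213, 213, 171) = #D5D5AB.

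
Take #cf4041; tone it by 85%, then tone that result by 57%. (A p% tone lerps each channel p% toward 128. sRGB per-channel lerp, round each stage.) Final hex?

#857c7c

#cf4041 is rgb(207, 64, 65).
Lerp each channel 85% toward 128:
  R: 207 − 67.15 = 139.85 → 140
  G: 64 + 54.4 = 118.4 → 118
  B: 65 + 0.85×(128−65) = 65 + 53.55 = 118.55 → 119
After the tone: rgb(140, 118, 119) = #8c7677.
A 57% tone moves each channel 57% toward 128:
  R: 140 + 0.57×(128−140) = 140 − 6.84 = 133.16 → 133
  G: 118 + 5.7 = 123.7 → 124
  B: 119 + 5.13 = 124.13 → 124
rgb(133, 124, 124) = #857c7c.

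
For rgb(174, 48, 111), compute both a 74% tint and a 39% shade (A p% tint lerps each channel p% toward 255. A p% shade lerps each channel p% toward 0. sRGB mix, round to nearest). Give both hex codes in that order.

74% tint:
  R: 174 + 0.74×(255−174) = 174 + 59.94 = 233.94 → 234
  G: 48 + 153.18 = 201.18 → 201
  B: 111 + 0.74×(255−111) = 111 + 106.56 = 217.56 → 218
  → #eac9da
39% shade:
  R: 174 + 0.39×(0−174) = 174 − 67.86 = 106.14 → 106
  G: 48 + 0.39×(0−48) = 48 − 18.72 = 29.28 → 29
  B: 111 + 0.39×(0−111) = 111 − 43.29 = 67.71 → 68
  → #6a1d44

#eac9da, #6a1d44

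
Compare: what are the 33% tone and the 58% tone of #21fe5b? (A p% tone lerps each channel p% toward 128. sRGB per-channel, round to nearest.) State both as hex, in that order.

#21fe5b is rgb(33, 254, 91).
33% tone:
  R: 33 + 31.35 = 64.35 → 64
  G: 254 + 0.33×(128−254) = 254 − 41.58 = 212.42 → 212
  B: 91 + 0.33×(128−91) = 91 + 12.21 = 103.21 → 103
  → #40d467
58% tone:
  R: 33 + 0.58×(128−33) = 33 + 55.1 = 88.1 → 88
  G: 254 + 0.58×(128−254) = 254 − 73.08 = 180.92 → 181
  B: 91 + 0.58×(128−91) = 91 + 21.46 = 112.46 → 112
  → #58b570

#40d467, #58b570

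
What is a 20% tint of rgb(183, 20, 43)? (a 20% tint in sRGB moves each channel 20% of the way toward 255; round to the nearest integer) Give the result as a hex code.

A 20% tint moves each channel 20% toward 255:
  R: 183 + 14.4 = 197.4 → 197
  G: 20 + 0.2×(255−20) = 20 + 47 = 67 → 67
  B: 43 + 0.2×(255−43) = 43 + 42.4 = 85.4 → 85
rgb(197, 67, 85) = #C54355.

#C54355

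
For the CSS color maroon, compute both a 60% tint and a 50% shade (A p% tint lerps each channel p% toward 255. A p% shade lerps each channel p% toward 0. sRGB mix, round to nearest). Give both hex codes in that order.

CSS maroon is rgb(128, 0, 0).
60% tint:
  R: 128 + 0.6×(255−128) = 128 + 76.2 = 204.2 → 204
  G: 0 + 0.6×(255−0) = 0 + 153 = 153 → 153
  B: 0 + 0.6×(255−0) = 0 + 153 = 153 → 153
  → #CC9999
50% shade:
  R: 128 + 0.5×(0−128) = 128 − 64 = 64 → 64
  G: 0 + 0.5×(0−0) = 0 + 0 = 0 → 0
  B: 0 + 0 = 0 → 0
  → #400000

#CC9999, #400000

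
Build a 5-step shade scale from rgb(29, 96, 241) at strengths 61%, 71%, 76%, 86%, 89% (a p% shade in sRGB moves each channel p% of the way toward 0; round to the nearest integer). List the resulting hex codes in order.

61%: (29 − 17.69 = 11.31→11, 96 − 58.56 = 37.44→37, 241 − 147.01 = 93.99→94) → #0B255E
71%: (29 − 20.59 = 8.41→8, 96 − 68.16 = 27.84→28, 241 − 171.11 = 69.89→70) → #081C46
76%: (29 − 22.04 = 6.96→7, 96 − 72.96 = 23.04→23, 241 − 183.16 = 57.84→58) → #07173A
86%: (29 − 24.94 = 4.06→4, 96 − 82.56 = 13.44→13, 241 − 207.26 = 33.74→34) → #040D22
89%: (29 − 25.81 = 3.19→3, 96 − 85.44 = 10.56→11, 241 − 214.49 = 26.51→27) → #030B1B

#0B255E, #081C46, #07173A, #040D22, #030B1B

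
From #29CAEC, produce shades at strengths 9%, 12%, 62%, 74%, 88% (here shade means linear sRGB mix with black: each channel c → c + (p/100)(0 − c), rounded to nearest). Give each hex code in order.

#29CAEC is rgb(41, 202, 236).
9%: (41 − 3.69 = 37.31→37, 202 − 18.18 = 183.82→184, 236 − 21.24 = 214.76→215) → #25B8D7
12%: (41 − 4.92 = 36.08→36, 202 − 24.24 = 177.76→178, 236 − 28.32 = 207.68→208) → #24B2D0
62%: (41 − 25.42 = 15.58→16, 202 − 125.24 = 76.76→77, 236 − 146.32 = 89.68→90) → #104D5A
74%: (41 − 30.34 = 10.66→11, 202 − 149.48 = 52.52→53, 236 − 174.64 = 61.36→61) → #0B353D
88%: (41 − 36.08 = 4.92→5, 202 − 177.76 = 24.24→24, 236 − 207.68 = 28.32→28) → #05181C

#25B8D7, #24B2D0, #104D5A, #0B353D, #05181C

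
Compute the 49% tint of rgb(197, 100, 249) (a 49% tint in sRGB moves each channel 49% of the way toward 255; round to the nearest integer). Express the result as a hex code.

Lerp each channel 49% toward 255:
  R: 197 + 0.49×(255−197) = 197 + 28.42 = 225.42 → 225
  G: 100 + 75.95 = 175.95 → 176
  B: 249 + 2.94 = 251.94 → 252
rgb(225, 176, 252) = #E1B0FC.

#E1B0FC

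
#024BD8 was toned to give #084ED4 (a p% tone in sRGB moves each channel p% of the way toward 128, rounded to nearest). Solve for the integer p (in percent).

5%

#024BD8 is rgb(2, 75, 216); #084ED4 is rgb(8, 78, 212).
On the R channel (widest range): 8 ≈ 2 + (p/100)(128 − 2), so p ≈ 100×(8 − 2)/(128 − 2) = 600/126 = 4.76.
p = 5 reproduces all three channels after rounding.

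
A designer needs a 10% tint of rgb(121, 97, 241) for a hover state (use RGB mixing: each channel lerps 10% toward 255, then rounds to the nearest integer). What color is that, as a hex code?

Lerp each channel 10% toward 255:
  R: 121 + 0.1×(255−121) = 121 + 13.4 = 134.4 → 134
  G: 97 + 0.1×(255−97) = 97 + 15.8 = 112.8 → 113
  B: 241 + 0.1×(255−241) = 241 + 1.4 = 242.4 → 242
rgb(134, 113, 242) = #8671f2.

#8671f2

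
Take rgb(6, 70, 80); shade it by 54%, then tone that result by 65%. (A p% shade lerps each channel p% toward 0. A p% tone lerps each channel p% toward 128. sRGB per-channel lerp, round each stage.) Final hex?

#545e60

Per channel, c → c + 0.54(0 − c):
  R: 6 + 0.54×(0−6) = 6 − 3.24 = 2.76 → 3
  G: 70 − 37.8 = 32.2 → 32
  B: 80 − 43.2 = 36.8 → 37
After the shade: rgb(3, 32, 37) = #032025.
Per channel, c → c + 0.65(128 − c):
  R: 3 + 0.65×(128−3) = 3 + 81.25 = 84.25 → 84
  G: 32 + 0.65×(128−32) = 32 + 62.4 = 94.4 → 94
  B: 37 + 59.15 = 96.15 → 96
rgb(84, 94, 96) = #545e60.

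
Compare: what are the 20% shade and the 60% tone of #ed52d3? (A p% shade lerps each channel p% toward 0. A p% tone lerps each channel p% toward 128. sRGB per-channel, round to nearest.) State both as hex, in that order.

#ed52d3 is rgb(237, 82, 211).
20% shade:
  R: 237 − 47.4 = 189.6 → 190
  G: 82 − 16.4 = 65.6 → 66
  B: 211 + 0.2×(0−211) = 211 − 42.2 = 168.8 → 169
  → #be42a9
60% tone:
  R: 237 − 65.4 = 171.6 → 172
  G: 82 + 27.6 = 109.6 → 110
  B: 211 − 49.8 = 161.2 → 161
  → #ac6ea1

#be42a9, #ac6ea1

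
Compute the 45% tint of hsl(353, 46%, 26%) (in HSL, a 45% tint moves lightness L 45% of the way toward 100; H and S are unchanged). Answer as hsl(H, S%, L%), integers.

L moves 45% from 26 toward 100: 26 + 33.3 = 59.3 → 59.
H and S are unchanged.

hsl(353, 46%, 59%)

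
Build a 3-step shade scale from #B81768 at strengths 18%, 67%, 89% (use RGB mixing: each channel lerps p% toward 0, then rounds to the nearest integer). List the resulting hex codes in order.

#B81768 is rgb(184, 23, 104).
18%: (184 − 33.12 = 150.88→151, 23 − 4.14 = 18.86→19, 104 − 18.72 = 85.28→85) → #971355
67%: (184 − 123.28 = 60.72→61, 23 − 15.41 = 7.59→8, 104 − 69.68 = 34.32→34) → #3D0822
89%: (184 − 163.76 = 20.24→20, 23 − 20.47 = 2.53→3, 104 − 92.56 = 11.44→11) → #14030B

#971355, #3D0822, #14030B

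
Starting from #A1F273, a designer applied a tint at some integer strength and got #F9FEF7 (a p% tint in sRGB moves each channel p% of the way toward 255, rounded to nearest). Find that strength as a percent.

#A1F273 is rgb(161, 242, 115); #F9FEF7 is rgb(249, 254, 247).
On the B channel (widest range): 247 ≈ 115 + (p/100)(255 − 115), so p ≈ 100×(247 − 115)/(255 − 115) = 13200/140 = 94.29.
p = 94 reproduces all three channels after rounding.

94%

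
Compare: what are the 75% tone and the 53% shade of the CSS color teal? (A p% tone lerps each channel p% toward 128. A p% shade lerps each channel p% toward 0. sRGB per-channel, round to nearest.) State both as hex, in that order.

CSS teal is rgb(0, 128, 128).
75% tone:
  R: 0 + 0.75×(128−0) = 0 + 96 = 96 → 96
  G: 128 + 0 = 128 → 128
  B: 128 + 0 = 128 → 128
  → #608080
53% shade:
  R: 0 + 0.53×(0−0) = 0 + 0 = 0 → 0
  G: 128 − 67.84 = 60.16 → 60
  B: 128 + 0.53×(0−128) = 128 − 67.84 = 60.16 → 60
  → #003c3c

#608080, #003c3c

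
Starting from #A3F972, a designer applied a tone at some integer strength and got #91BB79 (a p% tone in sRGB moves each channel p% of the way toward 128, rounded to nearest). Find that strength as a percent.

#A3F972 is rgb(163, 249, 114); #91BB79 is rgb(145, 187, 121).
On the G channel (widest range): 187 ≈ 249 + (p/100)(128 − 249), so p ≈ 100×(187 − 249)/(128 − 249) = -6200/-121 = 51.24.
p = 51 reproduces all three channels after rounding.

51%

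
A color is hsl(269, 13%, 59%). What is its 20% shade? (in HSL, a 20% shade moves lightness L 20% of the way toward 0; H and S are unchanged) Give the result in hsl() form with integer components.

L moves 20% from 59 toward 0: 59 − 11.8 = 47.2 → 47.
H and S are unchanged.

hsl(269, 13%, 47%)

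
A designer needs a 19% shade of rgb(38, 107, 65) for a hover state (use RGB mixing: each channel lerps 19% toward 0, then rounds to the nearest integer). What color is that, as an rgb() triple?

A 19% shade moves each channel 19% toward 0:
  R: 38 + 0.19×(0−38) = 38 − 7.22 = 30.78 → 31
  G: 107 + 0.19×(0−107) = 107 − 20.33 = 86.67 → 87
  B: 65 + 0.19×(0−65) = 65 − 12.35 = 52.65 → 53

rgb(31, 87, 53)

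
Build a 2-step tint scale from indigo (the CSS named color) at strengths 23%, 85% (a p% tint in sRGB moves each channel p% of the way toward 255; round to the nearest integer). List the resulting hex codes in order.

#743B9F, #E4D9EC

CSS indigo is rgb(75, 0, 130).
23%: (75 + 41.4 = 116.4→116, 0 + 58.65 = 58.65→59, 130 + 28.75 = 158.75→159) → #743B9F
85%: (75 + 153 = 228→228, 0 + 216.75 = 216.75→217, 130 + 106.25 = 236.25→236) → #E4D9EC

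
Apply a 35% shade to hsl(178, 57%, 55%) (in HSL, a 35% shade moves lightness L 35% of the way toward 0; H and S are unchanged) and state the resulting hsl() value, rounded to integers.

hsl(178, 57%, 36%)

L moves 35% from 55 toward 0: 55 − 19.25 = 35.75 → 36.
H and S are unchanged.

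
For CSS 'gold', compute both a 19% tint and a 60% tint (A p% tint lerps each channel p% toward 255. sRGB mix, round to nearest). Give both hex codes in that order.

#ffdf30, #ffef99

CSS gold is rgb(255, 215, 0).
19% tint:
  R: 255 + 0.19×(255−255) = 255 + 0 = 255 → 255
  G: 215 + 0.19×(255−215) = 215 + 7.6 = 222.6 → 223
  B: 0 + 48.45 = 48.45 → 48
  → #ffdf30
60% tint:
  R: 255 + 0 = 255 → 255
  G: 215 + 0.6×(255−215) = 215 + 24 = 239 → 239
  B: 0 + 0.6×(255−0) = 0 + 153 = 153 → 153
  → #ffef99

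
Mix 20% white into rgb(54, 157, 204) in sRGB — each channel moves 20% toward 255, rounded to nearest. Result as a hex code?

#5EB1D6

A 20% tint moves each channel 20% toward 255:
  R: 54 + 40.2 = 94.2 → 94
  G: 157 + 0.2×(255−157) = 157 + 19.6 = 176.6 → 177
  B: 204 + 10.2 = 214.2 → 214
rgb(94, 177, 214) = #5EB1D6.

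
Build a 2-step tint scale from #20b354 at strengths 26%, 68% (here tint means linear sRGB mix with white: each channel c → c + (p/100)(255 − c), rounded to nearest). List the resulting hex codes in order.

#20b354 is rgb(32, 179, 84).
26%: (32 + 57.98 = 89.98→90, 179 + 19.76 = 198.76→199, 84 + 44.46 = 128.46→128) → #5ac780
68%: (32 + 151.64 = 183.64→184, 179 + 51.68 = 230.68→231, 84 + 116.28 = 200.28→200) → #b8e7c8

#5ac780, #b8e7c8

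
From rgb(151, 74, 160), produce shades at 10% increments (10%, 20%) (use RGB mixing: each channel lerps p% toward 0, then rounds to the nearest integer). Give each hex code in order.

10%: (151 − 15.1 = 135.9→136, 74 − 7.4 = 66.6→67, 160 − 16 = 144→144) → #884390
20%: (151 − 30.2 = 120.8→121, 74 − 14.8 = 59.2→59, 160 − 32 = 128→128) → #793b80

#884390, #793b80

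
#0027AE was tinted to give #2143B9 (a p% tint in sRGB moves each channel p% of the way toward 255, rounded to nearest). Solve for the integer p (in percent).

13%

#0027AE is rgb(0, 39, 174); #2143B9 is rgb(33, 67, 185).
On the R channel (widest range): 33 ≈ 0 + (p/100)(255 − 0), so p ≈ 100×(33 − 0)/(255 − 0) = 3300/255 = 12.94.
p = 13 reproduces all three channels after rounding.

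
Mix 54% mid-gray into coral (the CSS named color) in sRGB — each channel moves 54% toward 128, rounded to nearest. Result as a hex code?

#BA806A

CSS coral is rgb(255, 127, 80).
Lerp each channel 54% toward 128:
  R: 255 − 68.58 = 186.42 → 186
  G: 127 + 0.54 = 127.54 → 128
  B: 80 + 0.54×(128−80) = 80 + 25.92 = 105.92 → 106
rgb(186, 128, 106) = #BA806A.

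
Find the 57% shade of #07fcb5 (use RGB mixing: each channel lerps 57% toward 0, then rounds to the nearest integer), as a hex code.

#07fcb5 is rgb(7, 252, 181).
Per channel, c → c + 0.57(0 − c):
  R: 7 − 3.99 = 3.01 → 3
  G: 252 − 143.64 = 108.36 → 108
  B: 181 + 0.57×(0−181) = 181 − 103.17 = 77.83 → 78
rgb(3, 108, 78) = #036c4e.

#036c4e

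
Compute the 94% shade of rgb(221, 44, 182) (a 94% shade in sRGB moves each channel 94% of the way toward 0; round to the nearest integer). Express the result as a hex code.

#0D030B

A 94% shade moves each channel 94% toward 0:
  R: 221 + 0.94×(0−221) = 221 − 207.74 = 13.26 → 13
  G: 44 + 0.94×(0−44) = 44 − 41.36 = 2.64 → 3
  B: 182 + 0.94×(0−182) = 182 − 171.08 = 10.92 → 11
rgb(13, 3, 11) = #0D030B.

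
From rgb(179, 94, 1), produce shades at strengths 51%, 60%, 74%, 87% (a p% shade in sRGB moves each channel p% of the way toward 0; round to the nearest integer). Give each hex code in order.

#582E00, #482600, #2F1800, #170C00

51%: (179 − 91.29 = 87.71→88, 94 − 47.94 = 46.06→46, 1 − 0.51 = 0.49→0) → #582E00
60%: (179 − 107.4 = 71.6→72, 94 − 56.4 = 37.6→38, 1 − 0.6 = 0.4→0) → #482600
74%: (179 − 132.46 = 46.54→47, 94 − 69.56 = 24.44→24, 1 − 0.74 = 0.26→0) → #2F1800
87%: (179 − 155.73 = 23.27→23, 94 − 81.78 = 12.22→12, 1 − 0.87 = 0.13→0) → #170C00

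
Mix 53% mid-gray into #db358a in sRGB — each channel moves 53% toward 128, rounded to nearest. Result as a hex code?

#ab5d85

#db358a is rgb(219, 53, 138).
Per channel, c → c + 0.53(128 − c):
  R: 219 + 0.53×(128−219) = 219 − 48.23 = 170.77 → 171
  G: 53 + 0.53×(128−53) = 53 + 39.75 = 92.75 → 93
  B: 138 − 5.3 = 132.7 → 133
rgb(171, 93, 133) = #ab5d85.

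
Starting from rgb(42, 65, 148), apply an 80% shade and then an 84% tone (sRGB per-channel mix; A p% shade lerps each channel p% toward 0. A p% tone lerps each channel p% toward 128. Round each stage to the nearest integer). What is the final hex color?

An 80% shade moves each channel 80% toward 0:
  R: 42 + 0.8×(0−42) = 42 − 33.6 = 8.4 → 8
  G: 65 − 52 = 13 → 13
  B: 148 − 118.4 = 29.6 → 30
After the shade: rgb(8, 13, 30) = #080d1e.
Per channel, c → c + 0.84(128 − c):
  R: 8 + 0.84×(128−8) = 8 + 100.8 = 108.8 → 109
  G: 13 + 0.84×(128−13) = 13 + 96.6 = 109.6 → 110
  B: 30 + 0.84×(128−30) = 30 + 82.32 = 112.32 → 112
rgb(109, 110, 112) = #6d6e70.

#6d6e70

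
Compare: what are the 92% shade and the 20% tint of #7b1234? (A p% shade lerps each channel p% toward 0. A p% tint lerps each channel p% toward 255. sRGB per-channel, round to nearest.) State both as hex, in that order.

#7b1234 is rgb(123, 18, 52).
92% shade:
  R: 123 − 113.16 = 9.84 → 10
  G: 18 − 16.56 = 1.44 → 1
  B: 52 − 47.84 = 4.16 → 4
  → #0a0104
20% tint:
  R: 123 + 26.4 = 149.4 → 149
  G: 18 + 0.2×(255−18) = 18 + 47.4 = 65.4 → 65
  B: 52 + 0.2×(255−52) = 52 + 40.6 = 92.6 → 93
  → #95415d

#0a0104, #95415d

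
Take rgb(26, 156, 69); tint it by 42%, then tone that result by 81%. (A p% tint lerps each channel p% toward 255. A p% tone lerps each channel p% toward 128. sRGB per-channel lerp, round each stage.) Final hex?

#7F8D84

Per channel, c → c + 0.42(255 − c):
  R: 26 + 0.42×(255−26) = 26 + 96.18 = 122.18 → 122
  G: 156 + 0.42×(255−156) = 156 + 41.58 = 197.58 → 198
  B: 69 + 0.42×(255−69) = 69 + 78.12 = 147.12 → 147
After the tint: rgb(122, 198, 147) = #7AC693.
Per channel, c → c + 0.81(128 − c):
  R: 122 + 4.86 = 126.86 → 127
  G: 198 + 0.81×(128−198) = 198 − 56.7 = 141.3 → 141
  B: 147 + 0.81×(128−147) = 147 − 15.39 = 131.61 → 132
rgb(127, 141, 132) = #7F8D84.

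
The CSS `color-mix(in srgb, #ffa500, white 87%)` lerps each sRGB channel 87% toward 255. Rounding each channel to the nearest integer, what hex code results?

#ffa500 is rgb(255, 165, 0).
Per channel, c → c + 0.87(255 − c):
  R: 255 + 0 = 255 → 255
  G: 165 + 0.87×(255−165) = 165 + 78.3 = 243.3 → 243
  B: 0 + 221.85 = 221.85 → 222
rgb(255, 243, 222) = #fff3de.

#fff3de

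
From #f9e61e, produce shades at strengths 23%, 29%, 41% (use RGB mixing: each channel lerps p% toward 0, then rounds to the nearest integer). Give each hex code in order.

#c0b117, #b1a315, #938812

#f9e61e is rgb(249, 230, 30).
23%: (249 − 57.27 = 191.73→192, 230 − 52.9 = 177.1→177, 30 − 6.9 = 23.1→23) → #c0b117
29%: (249 − 72.21 = 176.79→177, 230 − 66.7 = 163.3→163, 30 − 8.7 = 21.3→21) → #b1a315
41%: (249 − 102.09 = 146.91→147, 230 − 94.3 = 135.7→136, 30 − 12.3 = 17.7→18) → #938812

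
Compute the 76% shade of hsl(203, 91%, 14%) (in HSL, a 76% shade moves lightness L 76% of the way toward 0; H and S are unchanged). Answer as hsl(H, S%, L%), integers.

L moves 76% from 14 toward 0: 14 − 10.64 = 3.36 → 3.
H and S are unchanged.

hsl(203, 91%, 3%)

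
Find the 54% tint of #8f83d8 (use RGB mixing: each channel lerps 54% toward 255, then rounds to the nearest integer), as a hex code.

#8f83d8 is rgb(143, 131, 216).
A 54% tint moves each channel 54% toward 255:
  R: 143 + 0.54×(255−143) = 143 + 60.48 = 203.48 → 203
  G: 131 + 0.54×(255−131) = 131 + 66.96 = 197.96 → 198
  B: 216 + 0.54×(255−216) = 216 + 21.06 = 237.06 → 237
rgb(203, 198, 237) = #cbc6ed.

#cbc6ed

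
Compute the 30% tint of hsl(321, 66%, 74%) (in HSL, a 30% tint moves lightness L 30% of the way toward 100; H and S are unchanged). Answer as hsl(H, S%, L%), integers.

hsl(321, 66%, 82%)

L moves 30% from 74 toward 100: 74 + 7.8 = 81.8 → 82.
H and S are unchanged.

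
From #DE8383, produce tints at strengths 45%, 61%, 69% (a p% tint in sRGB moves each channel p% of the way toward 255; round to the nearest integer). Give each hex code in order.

#EDBBBB, #F2CFCF, #F5D9D9

#DE8383 is rgb(222, 131, 131).
45%: (222 + 14.85 = 236.85→237, 131 + 55.8 = 186.8→187, 131 + 55.8 = 186.8→187) → #EDBBBB
61%: (222 + 20.13 = 242.13→242, 131 + 75.64 = 206.64→207, 131 + 75.64 = 206.64→207) → #F2CFCF
69%: (222 + 22.77 = 244.77→245, 131 + 85.56 = 216.56→217, 131 + 85.56 = 216.56→217) → #F5D9D9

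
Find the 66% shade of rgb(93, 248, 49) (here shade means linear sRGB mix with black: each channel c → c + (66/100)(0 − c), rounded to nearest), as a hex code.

#205411

Per channel, c → c + 0.66(0 − c):
  R: 93 + 0.66×(0−93) = 93 − 61.38 = 31.62 → 32
  G: 248 − 163.68 = 84.32 → 84
  B: 49 + 0.66×(0−49) = 49 − 32.34 = 16.66 → 17
rgb(32, 84, 17) = #205411.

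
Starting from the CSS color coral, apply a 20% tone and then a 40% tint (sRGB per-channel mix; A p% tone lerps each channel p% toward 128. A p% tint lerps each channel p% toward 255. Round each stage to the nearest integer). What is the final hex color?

CSS coral is rgb(255, 127, 80).
A 20% tone moves each channel 20% toward 128:
  R: 255 − 25.4 = 229.6 → 230
  G: 127 + 0.2×(128−127) = 127 + 0.2 = 127.2 → 127
  B: 80 + 9.6 = 89.6 → 90
After the tone: rgb(230, 127, 90) = #E67F5A.
A 40% tint moves each channel 40% toward 255:
  R: 230 + 10 = 240 → 240
  G: 127 + 51.2 = 178.2 → 178
  B: 90 + 66 = 156 → 156
rgb(240, 178, 156) = #F0B29C.

#F0B29C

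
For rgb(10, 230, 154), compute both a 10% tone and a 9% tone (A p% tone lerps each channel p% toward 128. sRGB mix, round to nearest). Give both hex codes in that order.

10% tone:
  R: 10 + 0.1×(128−10) = 10 + 11.8 = 21.8 → 22
  G: 230 + 0.1×(128−230) = 230 − 10.2 = 219.8 → 220
  B: 154 + 0.1×(128−154) = 154 − 2.6 = 151.4 → 151
  → #16DC97
9% tone:
  R: 10 + 0.09×(128−10) = 10 + 10.62 = 20.62 → 21
  G: 230 − 9.18 = 220.82 → 221
  B: 154 + 0.09×(128−154) = 154 − 2.34 = 151.66 → 152
  → #15DD98

#16DC97, #15DD98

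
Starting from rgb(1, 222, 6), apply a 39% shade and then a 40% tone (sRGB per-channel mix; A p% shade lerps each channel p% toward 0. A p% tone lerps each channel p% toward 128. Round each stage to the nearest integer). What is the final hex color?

#348436

Lerp each channel 39% toward 0:
  R: 1 + 0.39×(0−1) = 1 − 0.39 = 0.61 → 1
  G: 222 + 0.39×(0−222) = 222 − 86.58 = 135.42 → 135
  B: 6 + 0.39×(0−6) = 6 − 2.34 = 3.66 → 4
After the shade: rgb(1, 135, 4) = #018704.
A 40% tone moves each channel 40% toward 128:
  R: 1 + 50.8 = 51.8 → 52
  G: 135 + 0.4×(128−135) = 135 − 2.8 = 132.2 → 132
  B: 4 + 0.4×(128−4) = 4 + 49.6 = 53.6 → 54
rgb(52, 132, 54) = #348436.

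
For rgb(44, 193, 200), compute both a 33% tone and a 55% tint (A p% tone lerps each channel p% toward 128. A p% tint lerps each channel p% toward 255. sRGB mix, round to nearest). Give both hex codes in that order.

33% tone:
  R: 44 + 0.33×(128−44) = 44 + 27.72 = 71.72 → 72
  G: 193 + 0.33×(128−193) = 193 − 21.45 = 171.55 → 172
  B: 200 − 23.76 = 176.24 → 176
  → #48acb0
55% tint:
  R: 44 + 0.55×(255−44) = 44 + 116.05 = 160.05 → 160
  G: 193 + 0.55×(255−193) = 193 + 34.1 = 227.1 → 227
  B: 200 + 30.25 = 230.25 → 230
  → #a0e3e6

#48acb0, #a0e3e6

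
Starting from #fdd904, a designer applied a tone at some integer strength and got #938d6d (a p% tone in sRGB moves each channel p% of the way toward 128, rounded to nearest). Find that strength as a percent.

85%

#fdd904 is rgb(253, 217, 4); #938d6d is rgb(147, 141, 109).
On the R channel (widest range): 147 ≈ 253 + (p/100)(128 − 253), so p ≈ 100×(147 − 253)/(128 − 253) = -10600/-125 = 84.80.
p = 85 reproduces all three channels after rounding.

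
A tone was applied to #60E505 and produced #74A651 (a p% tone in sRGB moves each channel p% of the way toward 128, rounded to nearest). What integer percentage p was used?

#60E505 is rgb(96, 229, 5); #74A651 is rgb(116, 166, 81).
On the B channel (widest range): 81 ≈ 5 + (p/100)(128 − 5), so p ≈ 100×(81 − 5)/(128 − 5) = 7600/123 = 61.79.
p = 62 reproduces all three channels after rounding.

62%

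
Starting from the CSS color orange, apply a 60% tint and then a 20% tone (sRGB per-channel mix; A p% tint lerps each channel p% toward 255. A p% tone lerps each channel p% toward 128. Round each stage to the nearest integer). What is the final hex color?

CSS orange is rgb(255, 165, 0).
A 60% tint moves each channel 60% toward 255:
  R: 255 + 0.6×(255−255) = 255 + 0 = 255 → 255
  G: 165 + 0.6×(255−165) = 165 + 54 = 219 → 219
  B: 0 + 0.6×(255−0) = 0 + 153 = 153 → 153
After the tint: rgb(255, 219, 153) = #FFDB99.
A 20% tone moves each channel 20% toward 128:
  R: 255 − 25.4 = 229.6 → 230
  G: 219 + 0.2×(128−219) = 219 − 18.2 = 200.8 → 201
  B: 153 + 0.2×(128−153) = 153 − 5 = 148 → 148
rgb(230, 201, 148) = #E6C994.

#E6C994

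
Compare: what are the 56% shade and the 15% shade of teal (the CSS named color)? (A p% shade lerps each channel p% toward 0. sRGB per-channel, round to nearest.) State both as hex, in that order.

#003838, #006D6D

CSS teal is rgb(0, 128, 128).
56% shade:
  R: 0 + 0 = 0 → 0
  G: 128 + 0.56×(0−128) = 128 − 71.68 = 56.32 → 56
  B: 128 − 71.68 = 56.32 → 56
  → #003838
15% shade:
  R: 0 + 0.15×(0−0) = 0 + 0 = 0 → 0
  G: 128 + 0.15×(0−128) = 128 − 19.2 = 108.8 → 109
  B: 128 − 19.2 = 108.8 → 109
  → #006D6D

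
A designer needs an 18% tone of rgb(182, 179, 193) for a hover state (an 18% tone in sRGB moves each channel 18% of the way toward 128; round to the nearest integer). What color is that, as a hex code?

An 18% tone moves each channel 18% toward 128:
  R: 182 + 0.18×(128−182) = 182 − 9.72 = 172.28 → 172
  G: 179 + 0.18×(128−179) = 179 − 9.18 = 169.82 → 170
  B: 193 − 11.7 = 181.3 → 181
rgb(172, 170, 181) = #acaab5.

#acaab5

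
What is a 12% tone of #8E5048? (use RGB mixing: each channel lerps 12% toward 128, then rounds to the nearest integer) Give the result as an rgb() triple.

#8E5048 is rgb(142, 80, 72).
Lerp each channel 12% toward 128:
  R: 142 + 0.12×(128−142) = 142 − 1.68 = 140.32 → 140
  G: 80 + 0.12×(128−80) = 80 + 5.76 = 85.76 → 86
  B: 72 + 6.72 = 78.72 → 79

rgb(140, 86, 79)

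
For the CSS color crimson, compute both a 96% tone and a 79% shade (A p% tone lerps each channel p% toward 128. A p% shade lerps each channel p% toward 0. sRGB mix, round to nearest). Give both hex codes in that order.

#847C7D, #2E040D

CSS crimson is rgb(220, 20, 60).
96% tone:
  R: 220 − 88.32 = 131.68 → 132
  G: 20 + 0.96×(128−20) = 20 + 103.68 = 123.68 → 124
  B: 60 + 0.96×(128−60) = 60 + 65.28 = 125.28 → 125
  → #847C7D
79% shade:
  R: 220 − 173.8 = 46.2 → 46
  G: 20 − 15.8 = 4.2 → 4
  B: 60 + 0.79×(0−60) = 60 − 47.4 = 12.6 → 13
  → #2E040D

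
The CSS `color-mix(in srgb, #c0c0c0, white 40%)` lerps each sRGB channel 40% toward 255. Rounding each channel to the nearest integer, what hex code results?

#c0c0c0 is rgb(192, 192, 192).
Per channel, c → c + 0.4(255 − c):
  R: 192 + 0.4×(255−192) = 192 + 25.2 = 217.2 → 217
  G: 192 + 0.4×(255−192) = 192 + 25.2 = 217.2 → 217
  B: 192 + 0.4×(255−192) = 192 + 25.2 = 217.2 → 217
rgb(217, 217, 217) = #d9d9d9.

#d9d9d9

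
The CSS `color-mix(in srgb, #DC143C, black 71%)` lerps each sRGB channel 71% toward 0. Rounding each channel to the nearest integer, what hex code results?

#400611

#DC143C is rgb(220, 20, 60).
Lerp each channel 71% toward 0:
  R: 220 − 156.2 = 63.8 → 64
  G: 20 + 0.71×(0−20) = 20 − 14.2 = 5.8 → 6
  B: 60 − 42.6 = 17.4 → 17
rgb(64, 6, 17) = #400611.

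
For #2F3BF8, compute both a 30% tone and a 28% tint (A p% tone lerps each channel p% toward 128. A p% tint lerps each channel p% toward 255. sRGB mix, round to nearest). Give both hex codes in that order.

#4750D4, #6972FA

#2F3BF8 is rgb(47, 59, 248).
30% tone:
  R: 47 + 24.3 = 71.3 → 71
  G: 59 + 0.3×(128−59) = 59 + 20.7 = 79.7 → 80
  B: 248 + 0.3×(128−248) = 248 − 36 = 212 → 212
  → #4750D4
28% tint:
  R: 47 + 0.28×(255−47) = 47 + 58.24 = 105.24 → 105
  G: 59 + 0.28×(255−59) = 59 + 54.88 = 113.88 → 114
  B: 248 + 1.96 = 249.96 → 250
  → #6972FA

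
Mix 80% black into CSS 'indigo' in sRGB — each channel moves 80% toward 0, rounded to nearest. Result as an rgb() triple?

rgb(15, 0, 26)

CSS indigo is rgb(75, 0, 130).
An 80% shade moves each channel 80% toward 0:
  R: 75 + 0.8×(0−75) = 75 − 60 = 15 → 15
  G: 0 + 0.8×(0−0) = 0 + 0 = 0 → 0
  B: 130 − 104 = 26 → 26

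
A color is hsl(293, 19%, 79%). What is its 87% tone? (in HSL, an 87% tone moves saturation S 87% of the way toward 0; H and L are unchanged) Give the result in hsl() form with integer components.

S moves 87% from 19 toward 0: 19 − 16.53 = 2.47 → 2.
H and L are unchanged.

hsl(293, 2%, 79%)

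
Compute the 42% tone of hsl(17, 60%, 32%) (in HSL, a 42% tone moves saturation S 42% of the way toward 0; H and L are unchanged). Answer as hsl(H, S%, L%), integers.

S moves 42% from 60 toward 0: 60 − 25.2 = 34.8 → 35.
H and L are unchanged.

hsl(17, 35%, 32%)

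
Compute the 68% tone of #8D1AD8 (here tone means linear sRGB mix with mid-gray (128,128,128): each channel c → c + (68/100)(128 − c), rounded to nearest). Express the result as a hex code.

#8D1AD8 is rgb(141, 26, 216).
A 68% tone moves each channel 68% toward 128:
  R: 141 + 0.68×(128−141) = 141 − 8.84 = 132.16 → 132
  G: 26 + 0.68×(128−26) = 26 + 69.36 = 95.36 → 95
  B: 216 − 59.84 = 156.16 → 156
rgb(132, 95, 156) = #845F9C.

#845F9C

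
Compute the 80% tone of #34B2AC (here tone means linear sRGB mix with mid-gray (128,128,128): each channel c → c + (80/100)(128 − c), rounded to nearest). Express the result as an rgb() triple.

#34B2AC is rgb(52, 178, 172).
Per channel, c → c + 0.8(128 − c):
  R: 52 + 0.8×(128−52) = 52 + 60.8 = 112.8 → 113
  G: 178 + 0.8×(128−178) = 178 − 40 = 138 → 138
  B: 172 + 0.8×(128−172) = 172 − 35.2 = 136.8 → 137

rgb(113, 138, 137)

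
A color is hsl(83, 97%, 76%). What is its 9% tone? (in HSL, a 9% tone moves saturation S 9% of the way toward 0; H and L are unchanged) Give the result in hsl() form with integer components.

S moves 9% from 97 toward 0: 97 − 8.73 = 88.27 → 88.
H and L are unchanged.

hsl(83, 88%, 76%)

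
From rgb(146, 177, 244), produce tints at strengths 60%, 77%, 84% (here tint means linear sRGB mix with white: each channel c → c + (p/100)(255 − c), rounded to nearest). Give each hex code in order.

#d3e0fb, #e6edfc, #eef3fd

60%: (146 + 65.4 = 211.4→211, 177 + 46.8 = 223.8→224, 244 + 6.6 = 250.6→251) → #d3e0fb
77%: (146 + 83.93 = 229.93→230, 177 + 60.06 = 237.06→237, 244 + 8.47 = 252.47→252) → #e6edfc
84%: (146 + 91.56 = 237.56→238, 177 + 65.52 = 242.52→243, 244 + 9.24 = 253.24→253) → #eef3fd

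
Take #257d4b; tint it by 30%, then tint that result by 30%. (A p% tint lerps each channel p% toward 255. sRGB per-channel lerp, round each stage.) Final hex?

#94bfa7

#257d4b is rgb(37, 125, 75).
A 30% tint moves each channel 30% toward 255:
  R: 37 + 65.4 = 102.4 → 102
  G: 125 + 39 = 164 → 164
  B: 75 + 0.3×(255−75) = 75 + 54 = 129 → 129
After the tint: rgb(102, 164, 129) = #66a481.
A 30% tint moves each channel 30% toward 255:
  R: 102 + 0.3×(255−102) = 102 + 45.9 = 147.9 → 148
  G: 164 + 27.3 = 191.3 → 191
  B: 129 + 0.3×(255−129) = 129 + 37.8 = 166.8 → 167
rgb(148, 191, 167) = #94bfa7.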